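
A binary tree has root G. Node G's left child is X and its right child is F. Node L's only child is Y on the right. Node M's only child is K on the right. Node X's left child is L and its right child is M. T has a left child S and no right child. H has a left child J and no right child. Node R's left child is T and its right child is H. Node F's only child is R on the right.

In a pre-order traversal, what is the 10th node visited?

Pre-order visits the node, then its left subtree, then its right subtree.
Visit G.
At G: go left to X.
  Visit X.
  At X: go left to L.
    Visit L.
    At L: no left child.
    At L: go right to Y.
      Y is a leaf — visit Y.
  At X: go right to M.
    Visit M.
    At M: no left child.
    At M: go right to K.
      K is a leaf — visit K.
At G: go right to F.
  Visit F.
  At F: no left child.
  At F: go right to R.
    Visit R.
    At R: go left to T.
      Visit T.
      At T: go left to S.
        S is a leaf — visit S.
      At T: no right child.
    At R: go right to H.
      Visit H.
      At H: go left to J.
        J is a leaf — visit J.
      At H: no right child.
Full pre-order sequence: G, X, L, Y, M, K, F, R, T, S, H, J.

S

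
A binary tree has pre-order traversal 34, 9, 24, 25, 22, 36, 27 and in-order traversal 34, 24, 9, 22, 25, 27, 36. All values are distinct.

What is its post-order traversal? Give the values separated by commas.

The first element of pre-order is the root; it splits in-order into left and right subtrees.
Root 34: left subtree has 0 nodes { }, right has 6 {24, 9, 22, 25, 27, 36}.
  Root 9: left subtree has 1 node {24}, right has 4 {22, 25, 27, 36}.
    Root 25: left subtree has 1 node {22}, right has 2 {27, 36}.
      Root 36: left subtree has 1 node {27}, right has 0 { }.

24, 22, 27, 36, 25, 9, 34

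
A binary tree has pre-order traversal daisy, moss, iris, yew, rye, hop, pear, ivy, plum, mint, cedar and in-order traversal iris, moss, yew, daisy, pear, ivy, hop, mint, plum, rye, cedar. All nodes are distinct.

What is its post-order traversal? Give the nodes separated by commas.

iris, yew, moss, ivy, pear, mint, plum, hop, cedar, rye, daisy

The first element of pre-order is the root; it splits in-order into left and right subtrees.
Root daisy: left subtree has 3 nodes {iris, moss, yew}, right has 7 {pear, ivy, hop, mint, plum, rye, cedar}.
  Root moss: left subtree has 1 node {iris}, right has 1 {yew}.
  Root rye: left subtree has 5 nodes {pear, ivy, hop, mint, plum}, right has 1 {cedar}.
    Root hop: left subtree has 2 nodes {pear, ivy}, right has 2 {mint, plum}.
      Root pear: left subtree has 0 nodes { }, right has 1 {ivy}.
      Root plum: left subtree has 1 node {mint}, right has 0 { }.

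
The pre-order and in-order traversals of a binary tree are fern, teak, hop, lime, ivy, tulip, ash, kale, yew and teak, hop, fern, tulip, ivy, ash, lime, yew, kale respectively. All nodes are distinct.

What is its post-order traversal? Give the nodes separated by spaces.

The first element of pre-order is the root; it splits in-order into left and right subtrees.
Root fern: left subtree has 2 nodes {teak, hop}, right has 6 {tulip, ivy, ash, lime, yew, kale}.
  Root teak: left subtree has 0 nodes { }, right has 1 {hop}.
  Root lime: left subtree has 3 nodes {tulip, ivy, ash}, right has 2 {yew, kale}.
    Root ivy: left subtree has 1 node {tulip}, right has 1 {ash}.
    Root kale: left subtree has 1 node {yew}, right has 0 { }.

hop teak tulip ash ivy yew kale lime fern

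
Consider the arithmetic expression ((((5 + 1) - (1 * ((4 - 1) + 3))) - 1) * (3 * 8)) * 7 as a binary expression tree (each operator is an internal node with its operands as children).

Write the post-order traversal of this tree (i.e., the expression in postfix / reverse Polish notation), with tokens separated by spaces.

Post-order on an expression tree gives postfix notation: for each operator, emit left operand, right operand, then the operator.

5 1 + 1 4 1 - 3 + * - 1 - 3 8 * * 7 *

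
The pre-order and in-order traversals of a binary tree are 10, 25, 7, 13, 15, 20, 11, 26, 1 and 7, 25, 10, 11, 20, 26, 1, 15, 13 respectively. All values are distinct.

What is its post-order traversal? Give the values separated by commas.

7, 25, 11, 1, 26, 20, 15, 13, 10

The first element of pre-order is the root; it splits in-order into left and right subtrees.
Root 10: left subtree has 2 nodes {7, 25}, right has 6 {11, 20, 26, 1, 15, 13}.
  Root 25: left subtree has 1 node {7}, right has 0 { }.
  Root 13: left subtree has 5 nodes {11, 20, 26, 1, 15}, right has 0 { }.
    Root 15: left subtree has 4 nodes {11, 20, 26, 1}, right has 0 { }.
      Root 20: left subtree has 1 node {11}, right has 2 {26, 1}.
        Root 26: left subtree has 0 nodes { }, right has 1 {1}.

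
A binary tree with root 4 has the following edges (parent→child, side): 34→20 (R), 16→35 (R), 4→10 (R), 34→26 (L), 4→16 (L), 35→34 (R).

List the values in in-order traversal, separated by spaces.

In-order visits the left subtree, then the node, then the right subtree.
At 4: go left to 16.
  At 16: no left child.
  Visit 16.
  At 16: go right to 35.
    At 35: no left child.
    Visit 35.
    At 35: go right to 34.
      At 34: go left to 26.
        26 is a leaf — visit 26.
      Visit 34.
      At 34: go right to 20.
        20 is a leaf — visit 20.
Visit 4.
At 4: go right to 10.
  10 is a leaf — visit 10.

16 35 26 34 20 4 10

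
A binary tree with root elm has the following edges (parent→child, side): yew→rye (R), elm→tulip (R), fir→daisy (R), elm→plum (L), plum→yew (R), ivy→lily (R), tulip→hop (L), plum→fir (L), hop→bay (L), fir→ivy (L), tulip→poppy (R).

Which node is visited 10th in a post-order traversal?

poppy

Post-order visits the left subtree, then the right subtree, then the node.
At elm: go left to plum.
  At plum: go left to fir.
    At fir: go left to ivy.
      At ivy: no left child.
      At ivy: go right to lily.
        lily is a leaf — visit lily.
      Visit ivy.
    At fir: go right to daisy.
      daisy is a leaf — visit daisy.
    Visit fir.
  At plum: go right to yew.
    At yew: no left child.
    At yew: go right to rye.
      rye is a leaf — visit rye.
    Visit yew.
  Visit plum.
At elm: go right to tulip.
  At tulip: go left to hop.
    At hop: go left to bay.
      bay is a leaf — visit bay.
    At hop: no right child.
    Visit hop.
  At tulip: go right to poppy.
    poppy is a leaf — visit poppy.
  Visit tulip.
Visit elm.
Full post-order sequence: lily, ivy, daisy, fir, rye, yew, plum, bay, hop, poppy, tulip, elm.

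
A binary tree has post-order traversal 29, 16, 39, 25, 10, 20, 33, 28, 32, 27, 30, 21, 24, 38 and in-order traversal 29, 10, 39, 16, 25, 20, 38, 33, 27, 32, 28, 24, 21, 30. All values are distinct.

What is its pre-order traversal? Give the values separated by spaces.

38 20 10 29 25 39 16 24 27 33 32 28 21 30

The last element of post-order is the root; it splits in-order into left and right subtrees.
Root 38: left subtree has 6 nodes {29, 10, 39, 16, 25, 20}, right has 7 {33, 27, 32, 28, 24, 21, 30}.
  Root 20: left subtree has 5 nodes {29, 10, 39, 16, 25}, right has 0 { }.
    Root 10: left subtree has 1 node {29}, right has 3 {39, 16, 25}.
      Root 25: left subtree has 2 nodes {39, 16}, right has 0 { }.
        Root 39: left subtree has 0 nodes { }, right has 1 {16}.
  Root 24: left subtree has 4 nodes {33, 27, 32, 28}, right has 2 {21, 30}.
    Root 27: left subtree has 1 node {33}, right has 2 {32, 28}.
      Root 32: left subtree has 0 nodes { }, right has 1 {28}.
    Root 21: left subtree has 0 nodes { }, right has 1 {30}.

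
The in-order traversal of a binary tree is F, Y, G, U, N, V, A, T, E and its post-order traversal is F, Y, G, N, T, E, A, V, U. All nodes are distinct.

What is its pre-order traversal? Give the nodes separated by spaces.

The last element of post-order is the root; it splits in-order into left and right subtrees.
Root U: left subtree has 3 nodes {F, Y, G}, right has 5 {N, V, A, T, E}.
  Root G: left subtree has 2 nodes {F, Y}, right has 0 { }.
    Root Y: left subtree has 1 node {F}, right has 0 { }.
  Root V: left subtree has 1 node {N}, right has 3 {A, T, E}.
    Root A: left subtree has 0 nodes { }, right has 2 {T, E}.
      Root E: left subtree has 1 node {T}, right has 0 { }.

U G Y F V N A E T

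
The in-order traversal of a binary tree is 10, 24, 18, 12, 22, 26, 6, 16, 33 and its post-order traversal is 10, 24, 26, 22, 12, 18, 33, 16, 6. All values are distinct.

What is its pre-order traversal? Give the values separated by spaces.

6 18 24 10 12 22 26 16 33

The last element of post-order is the root; it splits in-order into left and right subtrees.
Root 6: left subtree has 6 nodes {10, 24, 18, 12, 22, 26}, right has 2 {16, 33}.
  Root 18: left subtree has 2 nodes {10, 24}, right has 3 {12, 22, 26}.
    Root 24: left subtree has 1 node {10}, right has 0 { }.
    Root 12: left subtree has 0 nodes { }, right has 2 {22, 26}.
      Root 22: left subtree has 0 nodes { }, right has 1 {26}.
  Root 16: left subtree has 0 nodes { }, right has 1 {33}.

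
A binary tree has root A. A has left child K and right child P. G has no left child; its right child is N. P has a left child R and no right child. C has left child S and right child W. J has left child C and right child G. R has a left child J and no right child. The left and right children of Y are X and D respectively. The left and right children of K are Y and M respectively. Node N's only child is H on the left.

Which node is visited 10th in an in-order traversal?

J

In-order visits the left subtree, then the node, then the right subtree.
At A: go left to K.
  At K: go left to Y.
    At Y: go left to X.
      X is a leaf — visit X.
    Visit Y.
    At Y: go right to D.
      D is a leaf — visit D.
  Visit K.
  At K: go right to M.
    M is a leaf — visit M.
Visit A.
At A: go right to P.
  At P: go left to R.
    At R: go left to J.
      At J: go left to C.
        At C: go left to S.
          S is a leaf — visit S.
        Visit C.
        At C: go right to W.
          W is a leaf — visit W.
      Visit J.
      At J: go right to G.
        At G: no left child.
        Visit G.
        At G: go right to N.
          At N: go left to H.
            H is a leaf — visit H.
          Visit N.
          At N: no right child.
    Visit R.
    At R: no right child.
  Visit P.
  At P: no right child.
Full in-order sequence: X, Y, D, K, M, A, S, C, W, J, G, H, N, R, P.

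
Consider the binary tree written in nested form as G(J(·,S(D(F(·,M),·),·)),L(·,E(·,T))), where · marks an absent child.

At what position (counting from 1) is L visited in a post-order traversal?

8

Post-order visits the left subtree, then the right subtree, then the node.
At G: go left to J.
  At J: no left child.
  At J: go right to S.
    At S: go left to D.
      At D: go left to F.
        At F: no left child.
        At F: go right to M.
          M is a leaf — visit M.
        Visit F.
      At D: no right child.
      Visit D.
    At S: no right child.
    Visit S.
  Visit J.
At G: go right to L.
  At L: no left child.
  At L: go right to E.
    At E: no left child.
    At E: go right to T.
      T is a leaf — visit T.
    Visit E.
  Visit L.
Visit G.
Full post-order sequence: M, F, D, S, J, T, E, L, G.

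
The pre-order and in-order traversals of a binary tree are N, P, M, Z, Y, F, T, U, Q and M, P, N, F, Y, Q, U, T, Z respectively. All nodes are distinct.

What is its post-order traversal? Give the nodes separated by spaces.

The first element of pre-order is the root; it splits in-order into left and right subtrees.
Root N: left subtree has 2 nodes {M, P}, right has 6 {F, Y, Q, U, T, Z}.
  Root P: left subtree has 1 node {M}, right has 0 { }.
  Root Z: left subtree has 5 nodes {F, Y, Q, U, T}, right has 0 { }.
    Root Y: left subtree has 1 node {F}, right has 3 {Q, U, T}.
      Root T: left subtree has 2 nodes {Q, U}, right has 0 { }.
        Root U: left subtree has 1 node {Q}, right has 0 { }.

M P F Q U T Y Z N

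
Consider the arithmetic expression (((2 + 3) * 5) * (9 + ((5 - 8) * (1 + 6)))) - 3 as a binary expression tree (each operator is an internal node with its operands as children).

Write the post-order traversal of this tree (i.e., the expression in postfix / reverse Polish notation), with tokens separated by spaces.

2 3 + 5 * 9 5 8 - 1 6 + * + * 3 -

Post-order on an expression tree gives postfix notation: for each operator, emit left operand, right operand, then the operator.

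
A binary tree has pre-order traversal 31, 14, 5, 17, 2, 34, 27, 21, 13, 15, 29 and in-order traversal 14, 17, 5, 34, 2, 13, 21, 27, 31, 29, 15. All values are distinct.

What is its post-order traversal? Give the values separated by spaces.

The first element of pre-order is the root; it splits in-order into left and right subtrees.
Root 31: left subtree has 8 nodes {14, 17, 5, 34, 2, 13, 21, 27}, right has 2 {29, 15}.
  Root 14: left subtree has 0 nodes { }, right has 7 {17, 5, 34, 2, 13, 21, 27}.
    Root 5: left subtree has 1 node {17}, right has 5 {34, 2, 13, 21, 27}.
      Root 2: left subtree has 1 node {34}, right has 3 {13, 21, 27}.
        Root 27: left subtree has 2 nodes {13, 21}, right has 0 { }.
          Root 21: left subtree has 1 node {13}, right has 0 { }.
  Root 15: left subtree has 1 node {29}, right has 0 { }.

17 34 13 21 27 2 5 14 29 15 31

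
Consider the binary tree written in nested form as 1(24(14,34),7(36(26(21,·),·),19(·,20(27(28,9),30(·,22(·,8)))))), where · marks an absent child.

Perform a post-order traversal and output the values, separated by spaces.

14 34 24 21 26 36 28 9 27 8 22 30 20 19 7 1

Post-order visits the left subtree, then the right subtree, then the node.
At 1: go left to 24.
  At 24: go left to 14.
    14 is a leaf — visit 14.
  At 24: go right to 34.
    34 is a leaf — visit 34.
  Visit 24.
At 1: go right to 7.
  At 7: go left to 36.
    At 36: go left to 26.
      At 26: go left to 21.
        21 is a leaf — visit 21.
      At 26: no right child.
      Visit 26.
    At 36: no right child.
    Visit 36.
  At 7: go right to 19.
    At 19: no left child.
    At 19: go right to 20.
      At 20: go left to 27.
        At 27: go left to 28.
          28 is a leaf — visit 28.
        At 27: go right to 9.
          9 is a leaf — visit 9.
        Visit 27.
      At 20: go right to 30.
        At 30: no left child.
        At 30: go right to 22.
          At 22: no left child.
          At 22: go right to 8.
            8 is a leaf — visit 8.
          Visit 22.
        Visit 30.
      Visit 20.
    Visit 19.
  Visit 7.
Visit 1.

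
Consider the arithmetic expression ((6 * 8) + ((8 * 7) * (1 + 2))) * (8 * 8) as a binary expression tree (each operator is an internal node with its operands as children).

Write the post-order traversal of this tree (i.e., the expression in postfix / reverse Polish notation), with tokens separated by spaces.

Post-order on an expression tree gives postfix notation: for each operator, emit left operand, right operand, then the operator.

6 8 * 8 7 * 1 2 + * + 8 8 * *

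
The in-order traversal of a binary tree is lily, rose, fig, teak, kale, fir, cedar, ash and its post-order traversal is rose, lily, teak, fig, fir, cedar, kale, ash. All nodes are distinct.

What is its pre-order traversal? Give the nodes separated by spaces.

The last element of post-order is the root; it splits in-order into left and right subtrees.
Root ash: left subtree has 7 nodes {lily, rose, fig, teak, kale, fir, cedar}, right has 0 { }.
  Root kale: left subtree has 4 nodes {lily, rose, fig, teak}, right has 2 {fir, cedar}.
    Root fig: left subtree has 2 nodes {lily, rose}, right has 1 {teak}.
      Root lily: left subtree has 0 nodes { }, right has 1 {rose}.
    Root cedar: left subtree has 1 node {fir}, right has 0 { }.

ash kale fig lily rose teak cedar fir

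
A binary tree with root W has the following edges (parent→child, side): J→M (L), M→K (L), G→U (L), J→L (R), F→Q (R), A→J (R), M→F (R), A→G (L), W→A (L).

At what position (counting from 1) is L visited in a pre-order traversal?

10

Pre-order visits the node, then its left subtree, then its right subtree.
Visit W.
At W: go left to A.
  Visit A.
  At A: go left to G.
    Visit G.
    At G: go left to U.
      U is a leaf — visit U.
    At G: no right child.
  At A: go right to J.
    Visit J.
    At J: go left to M.
      Visit M.
      At M: go left to K.
        K is a leaf — visit K.
      At M: go right to F.
        Visit F.
        At F: no left child.
        At F: go right to Q.
          Q is a leaf — visit Q.
    At J: go right to L.
      L is a leaf — visit L.
At W: no right child.
Full pre-order sequence: W, A, G, U, J, M, K, F, Q, L.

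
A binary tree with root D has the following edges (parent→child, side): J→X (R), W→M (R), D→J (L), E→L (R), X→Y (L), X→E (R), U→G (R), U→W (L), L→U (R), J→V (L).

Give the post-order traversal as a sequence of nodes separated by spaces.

Post-order visits the left subtree, then the right subtree, then the node.
At D: go left to J.
  At J: go left to V.
    V is a leaf — visit V.
  At J: go right to X.
    At X: go left to Y.
      Y is a leaf — visit Y.
    At X: go right to E.
      At E: no left child.
      At E: go right to L.
        At L: no left child.
        At L: go right to U.
          At U: go left to W.
            At W: no left child.
            At W: go right to M.
              M is a leaf — visit M.
            Visit W.
          At U: go right to G.
            G is a leaf — visit G.
          Visit U.
        Visit L.
      Visit E.
    Visit X.
  Visit J.
At D: no right child.
Visit D.

V Y M W G U L E X J D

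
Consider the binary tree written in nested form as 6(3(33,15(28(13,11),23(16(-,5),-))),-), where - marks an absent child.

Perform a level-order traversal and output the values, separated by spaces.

Level-order visits nodes level by level from the root, left to right within each level.
Level 0: 6
Level 1: 3
Level 2: 33, 15
Level 3: 28, 23
Level 4: 13, 11, 16
Level 5: 5

6 3 33 15 28 23 13 11 16 5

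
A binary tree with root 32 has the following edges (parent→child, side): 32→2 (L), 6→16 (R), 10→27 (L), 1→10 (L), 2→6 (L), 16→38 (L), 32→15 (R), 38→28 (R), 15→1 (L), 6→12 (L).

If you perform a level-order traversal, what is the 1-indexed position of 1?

5

Level-order visits nodes level by level from the root, left to right within each level.
Level 0: 32
Level 1: 2, 15
Level 2: 6, 1
Level 3: 12, 16, 10
Level 4: 38, 27
Level 5: 28
Full level-order sequence: 32, 2, 15, 6, 1, 12, 16, 10, 38, 27, 28.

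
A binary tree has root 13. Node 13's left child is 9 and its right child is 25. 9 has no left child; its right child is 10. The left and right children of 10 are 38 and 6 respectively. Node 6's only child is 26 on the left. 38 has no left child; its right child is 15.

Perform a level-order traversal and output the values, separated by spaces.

13 9 25 10 38 6 15 26

Level-order visits nodes level by level from the root, left to right within each level.
Level 0: 13
Level 1: 9, 25
Level 2: 10
Level 3: 38, 6
Level 4: 15, 26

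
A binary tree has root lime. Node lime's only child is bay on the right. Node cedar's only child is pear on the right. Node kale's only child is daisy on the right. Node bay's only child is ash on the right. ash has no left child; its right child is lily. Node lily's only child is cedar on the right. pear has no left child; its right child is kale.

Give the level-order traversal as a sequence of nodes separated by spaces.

Level-order visits nodes level by level from the root, left to right within each level.
Level 0: lime
Level 1: bay
Level 2: ash
Level 3: lily
Level 4: cedar
Level 5: pear
Level 6: kale
Level 7: daisy

lime bay ash lily cedar pear kale daisy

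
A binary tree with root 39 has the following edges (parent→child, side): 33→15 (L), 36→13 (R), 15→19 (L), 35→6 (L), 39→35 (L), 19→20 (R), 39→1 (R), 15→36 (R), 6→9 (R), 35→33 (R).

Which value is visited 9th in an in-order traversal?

In-order visits the left subtree, then the node, then the right subtree.
At 39: go left to 35.
  At 35: go left to 6.
    At 6: no left child.
    Visit 6.
    At 6: go right to 9.
      9 is a leaf — visit 9.
  Visit 35.
  At 35: go right to 33.
    At 33: go left to 15.
      At 15: go left to 19.
        At 19: no left child.
        Visit 19.
        At 19: go right to 20.
          20 is a leaf — visit 20.
      Visit 15.
      At 15: go right to 36.
        At 36: no left child.
        Visit 36.
        At 36: go right to 13.
          13 is a leaf — visit 13.
    Visit 33.
    At 33: no right child.
Visit 39.
At 39: go right to 1.
  1 is a leaf — visit 1.
Full in-order sequence: 6, 9, 35, 19, 20, 15, 36, 13, 33, 39, 1.

33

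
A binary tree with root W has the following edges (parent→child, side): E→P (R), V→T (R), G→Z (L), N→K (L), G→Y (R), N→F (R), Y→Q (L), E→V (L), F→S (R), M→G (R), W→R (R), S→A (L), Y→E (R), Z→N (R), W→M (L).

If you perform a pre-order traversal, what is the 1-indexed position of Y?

10

Pre-order visits the node, then its left subtree, then its right subtree.
Visit W.
At W: go left to M.
  Visit M.
  At M: no left child.
  At M: go right to G.
    Visit G.
    At G: go left to Z.
      Visit Z.
      At Z: no left child.
      At Z: go right to N.
        Visit N.
        At N: go left to K.
          K is a leaf — visit K.
        At N: go right to F.
          Visit F.
          At F: no left child.
          At F: go right to S.
            Visit S.
            At S: go left to A.
              A is a leaf — visit A.
            At S: no right child.
    At G: go right to Y.
      Visit Y.
      At Y: go left to Q.
        Q is a leaf — visit Q.
      At Y: go right to E.
        Visit E.
        At E: go left to V.
          Visit V.
          At V: no left child.
          At V: go right to T.
            T is a leaf — visit T.
        At E: go right to P.
          P is a leaf — visit P.
At W: go right to R.
  R is a leaf — visit R.
Full pre-order sequence: W, M, G, Z, N, K, F, S, A, Y, Q, E, V, T, P, R.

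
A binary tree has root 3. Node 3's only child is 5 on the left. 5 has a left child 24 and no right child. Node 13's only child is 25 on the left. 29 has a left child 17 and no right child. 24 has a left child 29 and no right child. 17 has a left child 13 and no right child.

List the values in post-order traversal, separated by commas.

25, 13, 17, 29, 24, 5, 3

Post-order visits the left subtree, then the right subtree, then the node.
At 3: go left to 5.
  At 5: go left to 24.
    At 24: go left to 29.
      At 29: go left to 17.
        At 17: go left to 13.
          At 13: go left to 25.
            25 is a leaf — visit 25.
          At 13: no right child.
          Visit 13.
        At 17: no right child.
        Visit 17.
      At 29: no right child.
      Visit 29.
    At 24: no right child.
    Visit 24.
  At 5: no right child.
  Visit 5.
At 3: no right child.
Visit 3.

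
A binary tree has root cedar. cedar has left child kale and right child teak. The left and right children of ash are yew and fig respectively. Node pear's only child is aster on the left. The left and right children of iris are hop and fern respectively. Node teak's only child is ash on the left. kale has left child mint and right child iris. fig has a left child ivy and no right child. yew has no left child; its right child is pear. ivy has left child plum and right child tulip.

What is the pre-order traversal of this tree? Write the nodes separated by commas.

Pre-order visits the node, then its left subtree, then its right subtree.
Visit cedar.
At cedar: go left to kale.
  Visit kale.
  At kale: go left to mint.
    mint is a leaf — visit mint.
  At kale: go right to iris.
    Visit iris.
    At iris: go left to hop.
      hop is a leaf — visit hop.
    At iris: go right to fern.
      fern is a leaf — visit fern.
At cedar: go right to teak.
  Visit teak.
  At teak: go left to ash.
    Visit ash.
    At ash: go left to yew.
      Visit yew.
      At yew: no left child.
      At yew: go right to pear.
        Visit pear.
        At pear: go left to aster.
          aster is a leaf — visit aster.
        At pear: no right child.
    At ash: go right to fig.
      Visit fig.
      At fig: go left to ivy.
        Visit ivy.
        At ivy: go left to plum.
          plum is a leaf — visit plum.
        At ivy: go right to tulip.
          tulip is a leaf — visit tulip.
      At fig: no right child.
  At teak: no right child.

cedar, kale, mint, iris, hop, fern, teak, ash, yew, pear, aster, fig, ivy, plum, tulip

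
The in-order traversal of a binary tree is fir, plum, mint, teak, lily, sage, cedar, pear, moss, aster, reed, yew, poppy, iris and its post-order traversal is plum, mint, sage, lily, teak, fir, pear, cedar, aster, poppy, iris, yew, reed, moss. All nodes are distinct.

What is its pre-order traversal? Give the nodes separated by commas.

moss, cedar, fir, teak, mint, plum, lily, sage, pear, reed, aster, yew, iris, poppy

The last element of post-order is the root; it splits in-order into left and right subtrees.
Root moss: left subtree has 8 nodes {fir, plum, mint, teak, lily, sage, cedar, pear}, right has 5 {aster, reed, yew, poppy, iris}.
  Root cedar: left subtree has 6 nodes {fir, plum, mint, teak, lily, sage}, right has 1 {pear}.
    Root fir: left subtree has 0 nodes { }, right has 5 {plum, mint, teak, lily, sage}.
      Root teak: left subtree has 2 nodes {plum, mint}, right has 2 {lily, sage}.
        Root mint: left subtree has 1 node {plum}, right has 0 { }.
        Root lily: left subtree has 0 nodes { }, right has 1 {sage}.
  Root reed: left subtree has 1 node {aster}, right has 3 {yew, poppy, iris}.
    Root yew: left subtree has 0 nodes { }, right has 2 {poppy, iris}.
      Root iris: left subtree has 1 node {poppy}, right has 0 { }.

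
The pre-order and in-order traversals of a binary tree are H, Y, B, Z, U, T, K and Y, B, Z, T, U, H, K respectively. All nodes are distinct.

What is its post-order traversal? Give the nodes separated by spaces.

T U Z B Y K H

The first element of pre-order is the root; it splits in-order into left and right subtrees.
Root H: left subtree has 5 nodes {Y, B, Z, T, U}, right has 1 {K}.
  Root Y: left subtree has 0 nodes { }, right has 4 {B, Z, T, U}.
    Root B: left subtree has 0 nodes { }, right has 3 {Z, T, U}.
      Root Z: left subtree has 0 nodes { }, right has 2 {T, U}.
        Root U: left subtree has 1 node {T}, right has 0 { }.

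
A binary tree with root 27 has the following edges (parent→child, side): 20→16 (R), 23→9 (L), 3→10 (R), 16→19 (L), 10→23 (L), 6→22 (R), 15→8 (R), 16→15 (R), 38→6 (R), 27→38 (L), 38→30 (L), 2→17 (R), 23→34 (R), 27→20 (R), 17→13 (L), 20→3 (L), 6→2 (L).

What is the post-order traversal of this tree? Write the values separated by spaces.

30 13 17 2 22 6 38 9 34 23 10 3 19 8 15 16 20 27

Post-order visits the left subtree, then the right subtree, then the node.
At 27: go left to 38.
  At 38: go left to 30.
    30 is a leaf — visit 30.
  At 38: go right to 6.
    At 6: go left to 2.
      At 2: no left child.
      At 2: go right to 17.
        At 17: go left to 13.
          13 is a leaf — visit 13.
        At 17: no right child.
        Visit 17.
      Visit 2.
    At 6: go right to 22.
      22 is a leaf — visit 22.
    Visit 6.
  Visit 38.
At 27: go right to 20.
  At 20: go left to 3.
    At 3: no left child.
    At 3: go right to 10.
      At 10: go left to 23.
        At 23: go left to 9.
          9 is a leaf — visit 9.
        At 23: go right to 34.
          34 is a leaf — visit 34.
        Visit 23.
      At 10: no right child.
      Visit 10.
    Visit 3.
  At 20: go right to 16.
    At 16: go left to 19.
      19 is a leaf — visit 19.
    At 16: go right to 15.
      At 15: no left child.
      At 15: go right to 8.
        8 is a leaf — visit 8.
      Visit 15.
    Visit 16.
  Visit 20.
Visit 27.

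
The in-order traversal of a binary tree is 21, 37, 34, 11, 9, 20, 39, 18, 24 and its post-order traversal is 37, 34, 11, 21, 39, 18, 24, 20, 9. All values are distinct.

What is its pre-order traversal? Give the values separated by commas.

9, 21, 11, 34, 37, 20, 24, 18, 39

The last element of post-order is the root; it splits in-order into left and right subtrees.
Root 9: left subtree has 4 nodes {21, 37, 34, 11}, right has 4 {20, 39, 18, 24}.
  Root 21: left subtree has 0 nodes { }, right has 3 {37, 34, 11}.
    Root 11: left subtree has 2 nodes {37, 34}, right has 0 { }.
      Root 34: left subtree has 1 node {37}, right has 0 { }.
  Root 20: left subtree has 0 nodes { }, right has 3 {39, 18, 24}.
    Root 24: left subtree has 2 nodes {39, 18}, right has 0 { }.
      Root 18: left subtree has 1 node {39}, right has 0 { }.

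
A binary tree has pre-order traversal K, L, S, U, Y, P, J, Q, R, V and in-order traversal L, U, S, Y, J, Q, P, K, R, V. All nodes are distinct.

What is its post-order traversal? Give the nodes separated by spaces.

The first element of pre-order is the root; it splits in-order into left and right subtrees.
Root K: left subtree has 7 nodes {L, U, S, Y, J, Q, P}, right has 2 {R, V}.
  Root L: left subtree has 0 nodes { }, right has 6 {U, S, Y, J, Q, P}.
    Root S: left subtree has 1 node {U}, right has 4 {Y, J, Q, P}.
      Root Y: left subtree has 0 nodes { }, right has 3 {J, Q, P}.
        Root P: left subtree has 2 nodes {J, Q}, right has 0 { }.
          Root J: left subtree has 0 nodes { }, right has 1 {Q}.
  Root R: left subtree has 0 nodes { }, right has 1 {V}.

U Q J P Y S L V R K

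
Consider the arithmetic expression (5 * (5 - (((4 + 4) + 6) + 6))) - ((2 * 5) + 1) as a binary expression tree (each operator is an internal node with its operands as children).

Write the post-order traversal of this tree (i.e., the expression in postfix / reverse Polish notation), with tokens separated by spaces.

5 5 4 4 + 6 + 6 + - * 2 5 * 1 + -

Post-order on an expression tree gives postfix notation: for each operator, emit left operand, right operand, then the operator.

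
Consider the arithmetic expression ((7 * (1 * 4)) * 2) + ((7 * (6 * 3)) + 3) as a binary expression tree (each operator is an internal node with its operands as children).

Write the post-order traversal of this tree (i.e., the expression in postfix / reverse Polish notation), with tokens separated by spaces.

7 1 4 * * 2 * 7 6 3 * * 3 + +

Post-order on an expression tree gives postfix notation: for each operator, emit left operand, right operand, then the operator.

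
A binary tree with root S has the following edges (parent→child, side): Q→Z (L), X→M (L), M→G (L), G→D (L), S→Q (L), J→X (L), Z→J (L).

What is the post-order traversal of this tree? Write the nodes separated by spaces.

D G M X J Z Q S

Post-order visits the left subtree, then the right subtree, then the node.
At S: go left to Q.
  At Q: go left to Z.
    At Z: go left to J.
      At J: go left to X.
        At X: go left to M.
          At M: go left to G.
            At G: go left to D.
              D is a leaf — visit D.
            At G: no right child.
            Visit G.
          At M: no right child.
          Visit M.
        At X: no right child.
        Visit X.
      At J: no right child.
      Visit J.
    At Z: no right child.
    Visit Z.
  At Q: no right child.
  Visit Q.
At S: no right child.
Visit S.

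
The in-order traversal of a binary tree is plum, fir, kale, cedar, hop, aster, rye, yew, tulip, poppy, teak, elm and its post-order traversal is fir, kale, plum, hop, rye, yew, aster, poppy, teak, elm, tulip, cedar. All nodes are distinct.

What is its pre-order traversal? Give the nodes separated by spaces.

The last element of post-order is the root; it splits in-order into left and right subtrees.
Root cedar: left subtree has 3 nodes {plum, fir, kale}, right has 8 {hop, aster, rye, yew, tulip, poppy, teak, elm}.
  Root plum: left subtree has 0 nodes { }, right has 2 {fir, kale}.
    Root kale: left subtree has 1 node {fir}, right has 0 { }.
  Root tulip: left subtree has 4 nodes {hop, aster, rye, yew}, right has 3 {poppy, teak, elm}.
    Root aster: left subtree has 1 node {hop}, right has 2 {rye, yew}.
      Root yew: left subtree has 1 node {rye}, right has 0 { }.
    Root elm: left subtree has 2 nodes {poppy, teak}, right has 0 { }.
      Root teak: left subtree has 1 node {poppy}, right has 0 { }.

cedar plum kale fir tulip aster hop yew rye elm teak poppy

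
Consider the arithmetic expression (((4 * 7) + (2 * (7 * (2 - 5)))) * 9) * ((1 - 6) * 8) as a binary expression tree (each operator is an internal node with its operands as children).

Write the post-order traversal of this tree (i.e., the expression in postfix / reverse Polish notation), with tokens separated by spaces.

Post-order on an expression tree gives postfix notation: for each operator, emit left operand, right operand, then the operator.

4 7 * 2 7 2 5 - * * + 9 * 1 6 - 8 * *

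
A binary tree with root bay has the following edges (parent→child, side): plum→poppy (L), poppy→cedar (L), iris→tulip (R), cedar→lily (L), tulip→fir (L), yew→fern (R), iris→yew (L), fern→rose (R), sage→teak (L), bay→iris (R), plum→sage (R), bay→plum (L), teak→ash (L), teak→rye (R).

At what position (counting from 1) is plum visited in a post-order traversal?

8

Post-order visits the left subtree, then the right subtree, then the node.
At bay: go left to plum.
  At plum: go left to poppy.
    At poppy: go left to cedar.
      At cedar: go left to lily.
        lily is a leaf — visit lily.
      At cedar: no right child.
      Visit cedar.
    At poppy: no right child.
    Visit poppy.
  At plum: go right to sage.
    At sage: go left to teak.
      At teak: go left to ash.
        ash is a leaf — visit ash.
      At teak: go right to rye.
        rye is a leaf — visit rye.
      Visit teak.
    At sage: no right child.
    Visit sage.
  Visit plum.
At bay: go right to iris.
  At iris: go left to yew.
    At yew: no left child.
    At yew: go right to fern.
      At fern: no left child.
      At fern: go right to rose.
        rose is a leaf — visit rose.
      Visit fern.
    Visit yew.
  At iris: go right to tulip.
    At tulip: go left to fir.
      fir is a leaf — visit fir.
    At tulip: no right child.
    Visit tulip.
  Visit iris.
Visit bay.
Full post-order sequence: lily, cedar, poppy, ash, rye, teak, sage, plum, rose, fern, yew, fir, tulip, iris, bay.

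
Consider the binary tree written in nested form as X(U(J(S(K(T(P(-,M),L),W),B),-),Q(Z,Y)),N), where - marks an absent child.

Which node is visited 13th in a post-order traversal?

Post-order visits the left subtree, then the right subtree, then the node.
At X: go left to U.
  At U: go left to J.
    At J: go left to S.
      At S: go left to K.
        At K: go left to T.
          At T: go left to P.
            At P: no left child.
            At P: go right to M.
              M is a leaf — visit M.
            Visit P.
          At T: go right to L.
            L is a leaf — visit L.
          Visit T.
        At K: go right to W.
          W is a leaf — visit W.
        Visit K.
      At S: go right to B.
        B is a leaf — visit B.
      Visit S.
    At J: no right child.
    Visit J.
  At U: go right to Q.
    At Q: go left to Z.
      Z is a leaf — visit Z.
    At Q: go right to Y.
      Y is a leaf — visit Y.
    Visit Q.
  Visit U.
At X: go right to N.
  N is a leaf — visit N.
Visit X.
Full post-order sequence: M, P, L, T, W, K, B, S, J, Z, Y, Q, U, N, X.

U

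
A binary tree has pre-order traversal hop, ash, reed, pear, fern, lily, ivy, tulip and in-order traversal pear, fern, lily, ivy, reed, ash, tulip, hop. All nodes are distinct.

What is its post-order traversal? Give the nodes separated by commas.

The first element of pre-order is the root; it splits in-order into left and right subtrees.
Root hop: left subtree has 7 nodes {pear, fern, lily, ivy, reed, ash, tulip}, right has 0 { }.
  Root ash: left subtree has 5 nodes {pear, fern, lily, ivy, reed}, right has 1 {tulip}.
    Root reed: left subtree has 4 nodes {pear, fern, lily, ivy}, right has 0 { }.
      Root pear: left subtree has 0 nodes { }, right has 3 {fern, lily, ivy}.
        Root fern: left subtree has 0 nodes { }, right has 2 {lily, ivy}.
          Root lily: left subtree has 0 nodes { }, right has 1 {ivy}.

ivy, lily, fern, pear, reed, tulip, ash, hop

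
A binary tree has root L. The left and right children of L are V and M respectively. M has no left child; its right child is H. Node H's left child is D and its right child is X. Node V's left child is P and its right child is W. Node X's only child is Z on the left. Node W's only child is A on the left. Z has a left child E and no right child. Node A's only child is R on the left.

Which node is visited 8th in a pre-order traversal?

H

Pre-order visits the node, then its left subtree, then its right subtree.
Visit L.
At L: go left to V.
  Visit V.
  At V: go left to P.
    P is a leaf — visit P.
  At V: go right to W.
    Visit W.
    At W: go left to A.
      Visit A.
      At A: go left to R.
        R is a leaf — visit R.
      At A: no right child.
    At W: no right child.
At L: go right to M.
  Visit M.
  At M: no left child.
  At M: go right to H.
    Visit H.
    At H: go left to D.
      D is a leaf — visit D.
    At H: go right to X.
      Visit X.
      At X: go left to Z.
        Visit Z.
        At Z: go left to E.
          E is a leaf — visit E.
        At Z: no right child.
      At X: no right child.
Full pre-order sequence: L, V, P, W, A, R, M, H, D, X, Z, E.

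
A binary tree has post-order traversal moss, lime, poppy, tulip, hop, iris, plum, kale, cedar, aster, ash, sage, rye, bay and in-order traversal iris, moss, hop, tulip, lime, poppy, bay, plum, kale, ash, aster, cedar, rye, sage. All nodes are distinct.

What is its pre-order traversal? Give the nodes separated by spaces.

bay iris hop moss tulip poppy lime rye ash kale plum aster cedar sage

The last element of post-order is the root; it splits in-order into left and right subtrees.
Root bay: left subtree has 6 nodes {iris, moss, hop, tulip, lime, poppy}, right has 7 {plum, kale, ash, aster, cedar, rye, sage}.
  Root iris: left subtree has 0 nodes { }, right has 5 {moss, hop, tulip, lime, poppy}.
    Root hop: left subtree has 1 node {moss}, right has 3 {tulip, lime, poppy}.
      Root tulip: left subtree has 0 nodes { }, right has 2 {lime, poppy}.
        Root poppy: left subtree has 1 node {lime}, right has 0 { }.
  Root rye: left subtree has 5 nodes {plum, kale, ash, aster, cedar}, right has 1 {sage}.
    Root ash: left subtree has 2 nodes {plum, kale}, right has 2 {aster, cedar}.
      Root kale: left subtree has 1 node {plum}, right has 0 { }.
      Root aster: left subtree has 0 nodes { }, right has 1 {cedar}.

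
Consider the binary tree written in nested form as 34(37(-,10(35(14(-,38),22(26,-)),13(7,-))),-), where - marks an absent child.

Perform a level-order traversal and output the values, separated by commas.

34, 37, 10, 35, 13, 14, 22, 7, 38, 26

Level-order visits nodes level by level from the root, left to right within each level.
Level 0: 34
Level 1: 37
Level 2: 10
Level 3: 35, 13
Level 4: 14, 22, 7
Level 5: 38, 26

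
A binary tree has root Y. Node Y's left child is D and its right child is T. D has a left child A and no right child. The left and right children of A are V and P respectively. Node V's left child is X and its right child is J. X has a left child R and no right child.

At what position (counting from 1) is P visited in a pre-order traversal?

8

Pre-order visits the node, then its left subtree, then its right subtree.
Visit Y.
At Y: go left to D.
  Visit D.
  At D: go left to A.
    Visit A.
    At A: go left to V.
      Visit V.
      At V: go left to X.
        Visit X.
        At X: go left to R.
          R is a leaf — visit R.
        At X: no right child.
      At V: go right to J.
        J is a leaf — visit J.
    At A: go right to P.
      P is a leaf — visit P.
  At D: no right child.
At Y: go right to T.
  T is a leaf — visit T.
Full pre-order sequence: Y, D, A, V, X, R, J, P, T.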